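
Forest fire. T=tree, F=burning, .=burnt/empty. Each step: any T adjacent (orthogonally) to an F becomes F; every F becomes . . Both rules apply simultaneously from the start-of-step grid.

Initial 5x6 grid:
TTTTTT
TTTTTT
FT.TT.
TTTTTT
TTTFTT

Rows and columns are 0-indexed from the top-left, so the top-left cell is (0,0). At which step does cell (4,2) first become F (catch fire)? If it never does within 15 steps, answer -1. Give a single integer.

Step 1: cell (4,2)='F' (+6 fires, +2 burnt)
  -> target ignites at step 1
Step 2: cell (4,2)='.' (+9 fires, +6 burnt)
Step 3: cell (4,2)='.' (+5 fires, +9 burnt)
Step 4: cell (4,2)='.' (+3 fires, +5 burnt)
Step 5: cell (4,2)='.' (+2 fires, +3 burnt)
Step 6: cell (4,2)='.' (+1 fires, +2 burnt)
Step 7: cell (4,2)='.' (+0 fires, +1 burnt)
  fire out at step 7

1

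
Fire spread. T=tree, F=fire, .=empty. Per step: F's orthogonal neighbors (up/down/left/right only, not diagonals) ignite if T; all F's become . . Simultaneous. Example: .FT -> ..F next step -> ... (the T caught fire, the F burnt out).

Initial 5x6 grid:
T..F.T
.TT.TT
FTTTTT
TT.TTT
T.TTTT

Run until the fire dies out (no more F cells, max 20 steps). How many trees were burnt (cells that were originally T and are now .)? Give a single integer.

Step 1: +2 fires, +2 burnt (F count now 2)
Step 2: +4 fires, +2 burnt (F count now 4)
Step 3: +2 fires, +4 burnt (F count now 2)
Step 4: +2 fires, +2 burnt (F count now 2)
Step 5: +4 fires, +2 burnt (F count now 4)
Step 6: +4 fires, +4 burnt (F count now 4)
Step 7: +2 fires, +4 burnt (F count now 2)
Step 8: +0 fires, +2 burnt (F count now 0)
Fire out after step 8
Initially T: 21, now '.': 29
Total burnt (originally-T cells now '.'): 20

Answer: 20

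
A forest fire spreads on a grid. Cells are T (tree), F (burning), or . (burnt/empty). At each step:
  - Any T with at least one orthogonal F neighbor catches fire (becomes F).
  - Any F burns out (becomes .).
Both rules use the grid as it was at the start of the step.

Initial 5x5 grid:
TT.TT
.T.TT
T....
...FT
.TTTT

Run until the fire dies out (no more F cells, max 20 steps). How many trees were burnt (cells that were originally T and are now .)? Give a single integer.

Answer: 5

Derivation:
Step 1: +2 fires, +1 burnt (F count now 2)
Step 2: +2 fires, +2 burnt (F count now 2)
Step 3: +1 fires, +2 burnt (F count now 1)
Step 4: +0 fires, +1 burnt (F count now 0)
Fire out after step 4
Initially T: 13, now '.': 17
Total burnt (originally-T cells now '.'): 5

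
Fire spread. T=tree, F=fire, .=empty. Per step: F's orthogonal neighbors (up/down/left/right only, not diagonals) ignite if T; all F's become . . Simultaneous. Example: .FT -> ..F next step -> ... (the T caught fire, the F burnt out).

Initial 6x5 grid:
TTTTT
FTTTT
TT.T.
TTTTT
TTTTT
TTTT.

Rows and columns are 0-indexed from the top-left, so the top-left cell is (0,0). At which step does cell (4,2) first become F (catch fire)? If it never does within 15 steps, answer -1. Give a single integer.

Step 1: cell (4,2)='T' (+3 fires, +1 burnt)
Step 2: cell (4,2)='T' (+4 fires, +3 burnt)
Step 3: cell (4,2)='T' (+4 fires, +4 burnt)
Step 4: cell (4,2)='T' (+6 fires, +4 burnt)
Step 5: cell (4,2)='F' (+4 fires, +6 burnt)
  -> target ignites at step 5
Step 6: cell (4,2)='.' (+3 fires, +4 burnt)
Step 7: cell (4,2)='.' (+2 fires, +3 burnt)
Step 8: cell (4,2)='.' (+0 fires, +2 burnt)
  fire out at step 8

5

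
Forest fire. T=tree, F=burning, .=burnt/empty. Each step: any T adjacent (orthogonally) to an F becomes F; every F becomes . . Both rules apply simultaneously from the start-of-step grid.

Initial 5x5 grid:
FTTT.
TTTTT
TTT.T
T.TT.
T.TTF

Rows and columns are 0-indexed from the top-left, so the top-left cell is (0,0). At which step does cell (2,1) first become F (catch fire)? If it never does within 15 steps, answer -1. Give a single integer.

Step 1: cell (2,1)='T' (+3 fires, +2 burnt)
Step 2: cell (2,1)='T' (+5 fires, +3 burnt)
Step 3: cell (2,1)='F' (+5 fires, +5 burnt)
  -> target ignites at step 3
Step 4: cell (2,1)='.' (+3 fires, +5 burnt)
Step 5: cell (2,1)='.' (+1 fires, +3 burnt)
Step 6: cell (2,1)='.' (+1 fires, +1 burnt)
Step 7: cell (2,1)='.' (+0 fires, +1 burnt)
  fire out at step 7

3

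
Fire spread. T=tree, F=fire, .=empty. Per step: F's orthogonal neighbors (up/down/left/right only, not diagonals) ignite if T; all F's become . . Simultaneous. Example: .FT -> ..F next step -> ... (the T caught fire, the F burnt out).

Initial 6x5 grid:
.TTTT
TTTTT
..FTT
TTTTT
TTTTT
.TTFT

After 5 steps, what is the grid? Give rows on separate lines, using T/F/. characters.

Step 1: 6 trees catch fire, 2 burn out
  .TTTT
  TTFTT
  ...FT
  TTFTT
  TTTFT
  .TF.F
Step 2: 9 trees catch fire, 6 burn out
  .TFTT
  TF.FT
  ....F
  TF.FT
  TTF.F
  .F...
Step 3: 7 trees catch fire, 9 burn out
  .F.FT
  F...F
  .....
  F...F
  TF...
  .....
Step 4: 2 trees catch fire, 7 burn out
  ....F
  .....
  .....
  .....
  F....
  .....
Step 5: 0 trees catch fire, 2 burn out
  .....
  .....
  .....
  .....
  .....
  .....

.....
.....
.....
.....
.....
.....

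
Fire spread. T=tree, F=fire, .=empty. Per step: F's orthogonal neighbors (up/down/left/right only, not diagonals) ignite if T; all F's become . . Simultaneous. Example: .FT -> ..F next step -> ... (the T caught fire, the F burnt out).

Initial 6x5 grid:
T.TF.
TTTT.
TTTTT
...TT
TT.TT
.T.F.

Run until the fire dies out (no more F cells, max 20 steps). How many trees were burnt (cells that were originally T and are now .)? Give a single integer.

Answer: 15

Derivation:
Step 1: +3 fires, +2 burnt (F count now 3)
Step 2: +4 fires, +3 burnt (F count now 4)
Step 3: +4 fires, +4 burnt (F count now 4)
Step 4: +2 fires, +4 burnt (F count now 2)
Step 5: +2 fires, +2 burnt (F count now 2)
Step 6: +0 fires, +2 burnt (F count now 0)
Fire out after step 6
Initially T: 18, now '.': 27
Total burnt (originally-T cells now '.'): 15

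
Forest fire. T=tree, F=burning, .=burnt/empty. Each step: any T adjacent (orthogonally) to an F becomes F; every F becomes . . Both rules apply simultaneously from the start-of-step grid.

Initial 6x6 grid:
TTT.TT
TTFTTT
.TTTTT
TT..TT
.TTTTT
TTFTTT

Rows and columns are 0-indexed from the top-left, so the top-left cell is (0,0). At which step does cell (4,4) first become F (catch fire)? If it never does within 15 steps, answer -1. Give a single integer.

Step 1: cell (4,4)='T' (+7 fires, +2 burnt)
Step 2: cell (4,4)='T' (+9 fires, +7 burnt)
Step 3: cell (4,4)='F' (+7 fires, +9 burnt)
  -> target ignites at step 3
Step 4: cell (4,4)='.' (+5 fires, +7 burnt)
Step 5: cell (4,4)='.' (+1 fires, +5 burnt)
Step 6: cell (4,4)='.' (+0 fires, +1 burnt)
  fire out at step 6

3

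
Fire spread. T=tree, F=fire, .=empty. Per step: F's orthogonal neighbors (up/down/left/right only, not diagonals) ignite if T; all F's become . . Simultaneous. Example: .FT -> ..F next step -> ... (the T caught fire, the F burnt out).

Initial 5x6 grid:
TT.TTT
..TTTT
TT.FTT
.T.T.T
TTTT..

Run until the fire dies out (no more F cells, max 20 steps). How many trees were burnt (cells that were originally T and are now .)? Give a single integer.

Step 1: +3 fires, +1 burnt (F count now 3)
Step 2: +5 fires, +3 burnt (F count now 5)
Step 3: +4 fires, +5 burnt (F count now 4)
Step 4: +2 fires, +4 burnt (F count now 2)
Step 5: +2 fires, +2 burnt (F count now 2)
Step 6: +1 fires, +2 burnt (F count now 1)
Step 7: +1 fires, +1 burnt (F count now 1)
Step 8: +0 fires, +1 burnt (F count now 0)
Fire out after step 8
Initially T: 20, now '.': 28
Total burnt (originally-T cells now '.'): 18

Answer: 18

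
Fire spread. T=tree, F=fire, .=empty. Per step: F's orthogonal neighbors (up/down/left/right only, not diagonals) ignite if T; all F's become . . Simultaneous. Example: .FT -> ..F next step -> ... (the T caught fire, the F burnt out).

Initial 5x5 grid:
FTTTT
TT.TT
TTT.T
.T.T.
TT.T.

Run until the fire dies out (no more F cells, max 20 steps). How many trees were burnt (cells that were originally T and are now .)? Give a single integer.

Answer: 15

Derivation:
Step 1: +2 fires, +1 burnt (F count now 2)
Step 2: +3 fires, +2 burnt (F count now 3)
Step 3: +2 fires, +3 burnt (F count now 2)
Step 4: +4 fires, +2 burnt (F count now 4)
Step 5: +2 fires, +4 burnt (F count now 2)
Step 6: +2 fires, +2 burnt (F count now 2)
Step 7: +0 fires, +2 burnt (F count now 0)
Fire out after step 7
Initially T: 17, now '.': 23
Total burnt (originally-T cells now '.'): 15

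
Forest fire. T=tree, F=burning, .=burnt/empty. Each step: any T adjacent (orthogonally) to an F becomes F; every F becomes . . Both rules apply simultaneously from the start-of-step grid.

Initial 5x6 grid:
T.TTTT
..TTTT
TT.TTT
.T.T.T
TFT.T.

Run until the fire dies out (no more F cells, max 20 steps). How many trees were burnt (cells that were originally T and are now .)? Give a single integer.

Step 1: +3 fires, +1 burnt (F count now 3)
Step 2: +1 fires, +3 burnt (F count now 1)
Step 3: +1 fires, +1 burnt (F count now 1)
Step 4: +0 fires, +1 burnt (F count now 0)
Fire out after step 4
Initially T: 20, now '.': 15
Total burnt (originally-T cells now '.'): 5

Answer: 5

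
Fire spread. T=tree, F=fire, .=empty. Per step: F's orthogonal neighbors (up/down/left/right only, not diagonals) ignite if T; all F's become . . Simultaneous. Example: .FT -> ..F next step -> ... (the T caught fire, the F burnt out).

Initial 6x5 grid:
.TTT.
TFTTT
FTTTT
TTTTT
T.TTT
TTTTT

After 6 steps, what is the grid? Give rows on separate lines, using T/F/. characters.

Step 1: 5 trees catch fire, 2 burn out
  .FTT.
  F.FTT
  .FTTT
  FTTTT
  T.TTT
  TTTTT
Step 2: 5 trees catch fire, 5 burn out
  ..FT.
  ...FT
  ..FTT
  .FTTT
  F.TTT
  TTTTT
Step 3: 5 trees catch fire, 5 burn out
  ...F.
  ....F
  ...FT
  ..FTT
  ..TTT
  FTTTT
Step 4: 4 trees catch fire, 5 burn out
  .....
  .....
  ....F
  ...FT
  ..FTT
  .FTTT
Step 5: 3 trees catch fire, 4 burn out
  .....
  .....
  .....
  ....F
  ...FT
  ..FTT
Step 6: 2 trees catch fire, 3 burn out
  .....
  .....
  .....
  .....
  ....F
  ...FT

.....
.....
.....
.....
....F
...FT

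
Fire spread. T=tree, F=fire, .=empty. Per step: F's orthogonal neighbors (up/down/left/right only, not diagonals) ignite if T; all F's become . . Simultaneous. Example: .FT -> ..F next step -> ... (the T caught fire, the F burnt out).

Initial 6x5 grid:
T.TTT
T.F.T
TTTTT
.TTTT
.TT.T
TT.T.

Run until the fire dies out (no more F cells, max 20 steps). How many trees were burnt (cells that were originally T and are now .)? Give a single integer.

Step 1: +2 fires, +1 burnt (F count now 2)
Step 2: +4 fires, +2 burnt (F count now 4)
Step 3: +6 fires, +4 burnt (F count now 6)
Step 4: +4 fires, +6 burnt (F count now 4)
Step 5: +3 fires, +4 burnt (F count now 3)
Step 6: +1 fires, +3 burnt (F count now 1)
Step 7: +0 fires, +1 burnt (F count now 0)
Fire out after step 7
Initially T: 21, now '.': 29
Total burnt (originally-T cells now '.'): 20

Answer: 20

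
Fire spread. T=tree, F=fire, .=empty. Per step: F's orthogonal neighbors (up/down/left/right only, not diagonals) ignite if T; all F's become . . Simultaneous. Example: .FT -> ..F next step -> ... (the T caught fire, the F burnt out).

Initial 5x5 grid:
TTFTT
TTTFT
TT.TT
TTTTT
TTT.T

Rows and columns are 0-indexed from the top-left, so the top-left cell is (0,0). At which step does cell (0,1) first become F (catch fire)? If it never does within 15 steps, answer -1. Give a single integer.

Step 1: cell (0,1)='F' (+5 fires, +2 burnt)
  -> target ignites at step 1
Step 2: cell (0,1)='.' (+5 fires, +5 burnt)
Step 3: cell (0,1)='.' (+4 fires, +5 burnt)
Step 4: cell (0,1)='.' (+4 fires, +4 burnt)
Step 5: cell (0,1)='.' (+2 fires, +4 burnt)
Step 6: cell (0,1)='.' (+1 fires, +2 burnt)
Step 7: cell (0,1)='.' (+0 fires, +1 burnt)
  fire out at step 7

1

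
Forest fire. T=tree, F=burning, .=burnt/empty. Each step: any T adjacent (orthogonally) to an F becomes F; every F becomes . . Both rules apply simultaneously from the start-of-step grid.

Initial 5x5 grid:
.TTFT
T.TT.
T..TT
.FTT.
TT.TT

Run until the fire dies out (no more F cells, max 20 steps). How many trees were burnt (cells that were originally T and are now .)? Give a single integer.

Answer: 13

Derivation:
Step 1: +5 fires, +2 burnt (F count now 5)
Step 2: +5 fires, +5 burnt (F count now 5)
Step 3: +2 fires, +5 burnt (F count now 2)
Step 4: +1 fires, +2 burnt (F count now 1)
Step 5: +0 fires, +1 burnt (F count now 0)
Fire out after step 5
Initially T: 15, now '.': 23
Total burnt (originally-T cells now '.'): 13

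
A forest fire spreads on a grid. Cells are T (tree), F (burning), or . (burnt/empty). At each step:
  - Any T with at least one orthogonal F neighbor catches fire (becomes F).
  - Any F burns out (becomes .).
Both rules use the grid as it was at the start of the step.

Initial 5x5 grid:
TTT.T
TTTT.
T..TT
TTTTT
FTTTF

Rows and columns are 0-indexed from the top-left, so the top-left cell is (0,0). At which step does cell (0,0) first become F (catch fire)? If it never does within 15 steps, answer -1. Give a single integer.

Step 1: cell (0,0)='T' (+4 fires, +2 burnt)
Step 2: cell (0,0)='T' (+5 fires, +4 burnt)
Step 3: cell (0,0)='T' (+3 fires, +5 burnt)
Step 4: cell (0,0)='F' (+3 fires, +3 burnt)
  -> target ignites at step 4
Step 5: cell (0,0)='.' (+2 fires, +3 burnt)
Step 6: cell (0,0)='.' (+1 fires, +2 burnt)
Step 7: cell (0,0)='.' (+0 fires, +1 burnt)
  fire out at step 7

4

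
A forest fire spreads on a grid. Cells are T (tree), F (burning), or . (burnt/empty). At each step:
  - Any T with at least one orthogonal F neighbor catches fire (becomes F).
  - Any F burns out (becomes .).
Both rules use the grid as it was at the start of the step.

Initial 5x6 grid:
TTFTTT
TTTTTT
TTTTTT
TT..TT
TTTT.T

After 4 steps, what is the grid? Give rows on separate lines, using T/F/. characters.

Step 1: 3 trees catch fire, 1 burn out
  TF.FTT
  TTFTTT
  TTTTTT
  TT..TT
  TTTT.T
Step 2: 5 trees catch fire, 3 burn out
  F...FT
  TF.FTT
  TTFTTT
  TT..TT
  TTTT.T
Step 3: 5 trees catch fire, 5 burn out
  .....F
  F...FT
  TF.FTT
  TT..TT
  TTTT.T
Step 4: 4 trees catch fire, 5 burn out
  ......
  .....F
  F...FT
  TF..TT
  TTTT.T

......
.....F
F...FT
TF..TT
TTTT.T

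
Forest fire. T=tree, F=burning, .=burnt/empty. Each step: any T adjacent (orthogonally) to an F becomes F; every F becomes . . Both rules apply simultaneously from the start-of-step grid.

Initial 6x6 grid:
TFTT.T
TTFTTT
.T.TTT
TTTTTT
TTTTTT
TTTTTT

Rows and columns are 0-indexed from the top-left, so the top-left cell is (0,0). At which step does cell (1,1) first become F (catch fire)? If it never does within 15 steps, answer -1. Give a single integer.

Step 1: cell (1,1)='F' (+4 fires, +2 burnt)
  -> target ignites at step 1
Step 2: cell (1,1)='.' (+5 fires, +4 burnt)
Step 3: cell (1,1)='.' (+4 fires, +5 burnt)
Step 4: cell (1,1)='.' (+7 fires, +4 burnt)
Step 5: cell (1,1)='.' (+6 fires, +7 burnt)
Step 6: cell (1,1)='.' (+4 fires, +6 burnt)
Step 7: cell (1,1)='.' (+1 fires, +4 burnt)
Step 8: cell (1,1)='.' (+0 fires, +1 burnt)
  fire out at step 8

1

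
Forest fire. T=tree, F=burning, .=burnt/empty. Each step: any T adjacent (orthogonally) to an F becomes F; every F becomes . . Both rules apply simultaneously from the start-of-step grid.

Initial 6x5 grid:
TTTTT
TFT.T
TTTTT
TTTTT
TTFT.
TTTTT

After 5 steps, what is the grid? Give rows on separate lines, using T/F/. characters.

Step 1: 8 trees catch fire, 2 burn out
  TFTTT
  F.F.T
  TFTTT
  TTFTT
  TF.F.
  TTFTT
Step 2: 9 trees catch fire, 8 burn out
  F.FTT
  ....T
  F.FTT
  TF.FT
  F....
  TF.FT
Step 3: 6 trees catch fire, 9 burn out
  ...FT
  ....T
  ...FT
  F...F
  .....
  F...F
Step 4: 2 trees catch fire, 6 burn out
  ....F
  ....T
  ....F
  .....
  .....
  .....
Step 5: 1 trees catch fire, 2 burn out
  .....
  ....F
  .....
  .....
  .....
  .....

.....
....F
.....
.....
.....
.....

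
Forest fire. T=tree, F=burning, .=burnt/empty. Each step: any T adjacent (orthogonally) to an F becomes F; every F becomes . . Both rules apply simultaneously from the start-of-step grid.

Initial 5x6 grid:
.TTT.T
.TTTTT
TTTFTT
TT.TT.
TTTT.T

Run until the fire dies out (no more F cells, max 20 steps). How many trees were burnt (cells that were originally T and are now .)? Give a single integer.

Answer: 22

Derivation:
Step 1: +4 fires, +1 burnt (F count now 4)
Step 2: +7 fires, +4 burnt (F count now 7)
Step 3: +6 fires, +7 burnt (F count now 6)
Step 4: +4 fires, +6 burnt (F count now 4)
Step 5: +1 fires, +4 burnt (F count now 1)
Step 6: +0 fires, +1 burnt (F count now 0)
Fire out after step 6
Initially T: 23, now '.': 29
Total burnt (originally-T cells now '.'): 22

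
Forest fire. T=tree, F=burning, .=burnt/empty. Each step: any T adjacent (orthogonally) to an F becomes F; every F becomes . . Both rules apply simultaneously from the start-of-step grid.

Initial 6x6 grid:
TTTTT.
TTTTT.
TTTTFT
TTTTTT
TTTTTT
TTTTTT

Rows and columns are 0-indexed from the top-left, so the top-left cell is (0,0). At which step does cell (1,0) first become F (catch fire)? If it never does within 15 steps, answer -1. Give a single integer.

Step 1: cell (1,0)='T' (+4 fires, +1 burnt)
Step 2: cell (1,0)='T' (+6 fires, +4 burnt)
Step 3: cell (1,0)='T' (+7 fires, +6 burnt)
Step 4: cell (1,0)='T' (+7 fires, +7 burnt)
Step 5: cell (1,0)='F' (+5 fires, +7 burnt)
  -> target ignites at step 5
Step 6: cell (1,0)='.' (+3 fires, +5 burnt)
Step 7: cell (1,0)='.' (+1 fires, +3 burnt)
Step 8: cell (1,0)='.' (+0 fires, +1 burnt)
  fire out at step 8

5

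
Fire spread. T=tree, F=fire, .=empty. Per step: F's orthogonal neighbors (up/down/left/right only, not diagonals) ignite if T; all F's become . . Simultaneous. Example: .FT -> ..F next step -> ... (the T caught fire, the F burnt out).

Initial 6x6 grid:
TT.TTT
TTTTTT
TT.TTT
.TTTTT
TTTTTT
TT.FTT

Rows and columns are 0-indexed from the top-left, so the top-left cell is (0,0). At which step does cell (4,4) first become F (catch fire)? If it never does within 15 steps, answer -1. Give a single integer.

Step 1: cell (4,4)='T' (+2 fires, +1 burnt)
Step 2: cell (4,4)='F' (+4 fires, +2 burnt)
  -> target ignites at step 2
Step 3: cell (4,4)='.' (+5 fires, +4 burnt)
Step 4: cell (4,4)='.' (+6 fires, +5 burnt)
Step 5: cell (4,4)='.' (+6 fires, +6 burnt)
Step 6: cell (4,4)='.' (+4 fires, +6 burnt)
Step 7: cell (4,4)='.' (+3 fires, +4 burnt)
Step 8: cell (4,4)='.' (+1 fires, +3 burnt)
Step 9: cell (4,4)='.' (+0 fires, +1 burnt)
  fire out at step 9

2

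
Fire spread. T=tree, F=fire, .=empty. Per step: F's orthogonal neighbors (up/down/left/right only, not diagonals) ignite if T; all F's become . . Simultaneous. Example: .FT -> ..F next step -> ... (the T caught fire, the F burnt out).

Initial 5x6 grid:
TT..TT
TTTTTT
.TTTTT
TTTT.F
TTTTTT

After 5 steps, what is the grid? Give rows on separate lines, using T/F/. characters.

Step 1: 2 trees catch fire, 1 burn out
  TT..TT
  TTTTTT
  .TTTTF
  TTTT..
  TTTTTF
Step 2: 3 trees catch fire, 2 burn out
  TT..TT
  TTTTTF
  .TTTF.
  TTTT..
  TTTTF.
Step 3: 4 trees catch fire, 3 burn out
  TT..TF
  TTTTF.
  .TTF..
  TTTT..
  TTTF..
Step 4: 5 trees catch fire, 4 burn out
  TT..F.
  TTTF..
  .TF...
  TTTF..
  TTF...
Step 5: 4 trees catch fire, 5 burn out
  TT....
  TTF...
  .F....
  TTF...
  TF....

TT....
TTF...
.F....
TTF...
TF....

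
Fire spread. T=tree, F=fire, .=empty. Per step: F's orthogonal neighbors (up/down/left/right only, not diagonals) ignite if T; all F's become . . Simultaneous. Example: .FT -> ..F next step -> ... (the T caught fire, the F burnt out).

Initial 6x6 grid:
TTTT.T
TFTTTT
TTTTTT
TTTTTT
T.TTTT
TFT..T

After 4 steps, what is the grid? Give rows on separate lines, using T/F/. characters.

Step 1: 6 trees catch fire, 2 burn out
  TFTT.T
  F.FTTT
  TFTTTT
  TTTTTT
  T.TTTT
  F.F..T
Step 2: 8 trees catch fire, 6 burn out
  F.FT.T
  ...FTT
  F.FTTT
  TFTTTT
  F.FTTT
  .....T
Step 3: 6 trees catch fire, 8 burn out
  ...F.T
  ....FT
  ...FTT
  F.FTTT
  ...FTT
  .....T
Step 4: 4 trees catch fire, 6 burn out
  .....T
  .....F
  ....FT
  ...FTT
  ....FT
  .....T

.....T
.....F
....FT
...FTT
....FT
.....T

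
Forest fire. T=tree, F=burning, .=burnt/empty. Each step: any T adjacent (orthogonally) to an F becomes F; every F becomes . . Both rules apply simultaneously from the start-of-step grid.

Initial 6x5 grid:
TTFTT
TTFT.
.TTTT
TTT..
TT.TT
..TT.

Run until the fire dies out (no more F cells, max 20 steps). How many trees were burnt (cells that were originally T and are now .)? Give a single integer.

Answer: 16

Derivation:
Step 1: +5 fires, +2 burnt (F count now 5)
Step 2: +6 fires, +5 burnt (F count now 6)
Step 3: +2 fires, +6 burnt (F count now 2)
Step 4: +2 fires, +2 burnt (F count now 2)
Step 5: +1 fires, +2 burnt (F count now 1)
Step 6: +0 fires, +1 burnt (F count now 0)
Fire out after step 6
Initially T: 20, now '.': 26
Total burnt (originally-T cells now '.'): 16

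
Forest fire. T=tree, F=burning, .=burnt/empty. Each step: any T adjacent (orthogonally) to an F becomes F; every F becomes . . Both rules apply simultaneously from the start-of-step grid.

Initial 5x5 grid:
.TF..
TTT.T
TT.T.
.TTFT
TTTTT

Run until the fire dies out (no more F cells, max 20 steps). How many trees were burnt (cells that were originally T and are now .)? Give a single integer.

Step 1: +6 fires, +2 burnt (F count now 6)
Step 2: +4 fires, +6 burnt (F count now 4)
Step 3: +3 fires, +4 burnt (F count now 3)
Step 4: +2 fires, +3 burnt (F count now 2)
Step 5: +0 fires, +2 burnt (F count now 0)
Fire out after step 5
Initially T: 16, now '.': 24
Total burnt (originally-T cells now '.'): 15

Answer: 15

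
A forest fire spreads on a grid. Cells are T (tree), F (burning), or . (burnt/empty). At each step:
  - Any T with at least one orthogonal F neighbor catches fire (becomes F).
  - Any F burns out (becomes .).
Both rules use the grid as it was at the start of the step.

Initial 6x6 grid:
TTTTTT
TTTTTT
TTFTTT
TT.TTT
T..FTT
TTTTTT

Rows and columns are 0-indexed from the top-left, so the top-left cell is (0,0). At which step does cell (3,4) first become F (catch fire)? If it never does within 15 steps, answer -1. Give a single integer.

Step 1: cell (3,4)='T' (+6 fires, +2 burnt)
Step 2: cell (3,4)='F' (+10 fires, +6 burnt)
  -> target ignites at step 2
Step 3: cell (3,4)='.' (+9 fires, +10 burnt)
Step 4: cell (3,4)='.' (+5 fires, +9 burnt)
Step 5: cell (3,4)='.' (+1 fires, +5 burnt)
Step 6: cell (3,4)='.' (+0 fires, +1 burnt)
  fire out at step 6

2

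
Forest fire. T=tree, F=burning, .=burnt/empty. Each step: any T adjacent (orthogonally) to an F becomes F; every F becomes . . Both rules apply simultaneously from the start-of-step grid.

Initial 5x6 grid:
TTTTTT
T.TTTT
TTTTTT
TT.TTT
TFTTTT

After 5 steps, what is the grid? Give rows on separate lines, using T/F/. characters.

Step 1: 3 trees catch fire, 1 burn out
  TTTTTT
  T.TTTT
  TTTTTT
  TF.TTT
  F.FTTT
Step 2: 3 trees catch fire, 3 burn out
  TTTTTT
  T.TTTT
  TFTTTT
  F..TTT
  ...FTT
Step 3: 4 trees catch fire, 3 burn out
  TTTTTT
  T.TTTT
  F.FTTT
  ...FTT
  ....FT
Step 4: 5 trees catch fire, 4 burn out
  TTTTTT
  F.FTTT
  ...FTT
  ....FT
  .....F
Step 5: 5 trees catch fire, 5 burn out
  FTFTTT
  ...FTT
  ....FT
  .....F
  ......

FTFTTT
...FTT
....FT
.....F
......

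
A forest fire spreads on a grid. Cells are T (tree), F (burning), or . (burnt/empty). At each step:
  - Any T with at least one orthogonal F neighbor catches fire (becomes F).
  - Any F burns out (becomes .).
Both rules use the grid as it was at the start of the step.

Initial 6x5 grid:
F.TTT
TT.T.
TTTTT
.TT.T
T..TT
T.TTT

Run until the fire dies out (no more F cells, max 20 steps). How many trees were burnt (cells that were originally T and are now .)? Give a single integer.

Step 1: +1 fires, +1 burnt (F count now 1)
Step 2: +2 fires, +1 burnt (F count now 2)
Step 3: +1 fires, +2 burnt (F count now 1)
Step 4: +2 fires, +1 burnt (F count now 2)
Step 5: +2 fires, +2 burnt (F count now 2)
Step 6: +2 fires, +2 burnt (F count now 2)
Step 7: +2 fires, +2 burnt (F count now 2)
Step 8: +3 fires, +2 burnt (F count now 3)
Step 9: +2 fires, +3 burnt (F count now 2)
Step 10: +1 fires, +2 burnt (F count now 1)
Step 11: +1 fires, +1 burnt (F count now 1)
Step 12: +0 fires, +1 burnt (F count now 0)
Fire out after step 12
Initially T: 21, now '.': 28
Total burnt (originally-T cells now '.'): 19

Answer: 19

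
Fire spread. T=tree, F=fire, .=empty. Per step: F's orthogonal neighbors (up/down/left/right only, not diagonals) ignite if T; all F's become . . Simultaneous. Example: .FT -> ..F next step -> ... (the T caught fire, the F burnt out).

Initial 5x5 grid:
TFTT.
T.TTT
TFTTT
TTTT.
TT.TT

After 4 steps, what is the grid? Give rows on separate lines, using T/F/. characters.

Step 1: 5 trees catch fire, 2 burn out
  F.FT.
  T.TTT
  F.FTT
  TFTT.
  TT.TT
Step 2: 7 trees catch fire, 5 burn out
  ...F.
  F.FTT
  ...FT
  F.FT.
  TF.TT
Step 3: 4 trees catch fire, 7 burn out
  .....
  ...FT
  ....F
  ...F.
  F..TT
Step 4: 2 trees catch fire, 4 burn out
  .....
  ....F
  .....
  .....
  ...FT

.....
....F
.....
.....
...FT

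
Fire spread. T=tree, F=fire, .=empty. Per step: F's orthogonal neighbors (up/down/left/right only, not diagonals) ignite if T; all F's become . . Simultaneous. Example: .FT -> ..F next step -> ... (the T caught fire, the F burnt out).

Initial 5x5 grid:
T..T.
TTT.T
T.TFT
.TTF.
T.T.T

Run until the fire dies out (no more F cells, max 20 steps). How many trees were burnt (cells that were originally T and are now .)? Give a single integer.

Step 1: +3 fires, +2 burnt (F count now 3)
Step 2: +4 fires, +3 burnt (F count now 4)
Step 3: +1 fires, +4 burnt (F count now 1)
Step 4: +1 fires, +1 burnt (F count now 1)
Step 5: +2 fires, +1 burnt (F count now 2)
Step 6: +0 fires, +2 burnt (F count now 0)
Fire out after step 6
Initially T: 14, now '.': 22
Total burnt (originally-T cells now '.'): 11

Answer: 11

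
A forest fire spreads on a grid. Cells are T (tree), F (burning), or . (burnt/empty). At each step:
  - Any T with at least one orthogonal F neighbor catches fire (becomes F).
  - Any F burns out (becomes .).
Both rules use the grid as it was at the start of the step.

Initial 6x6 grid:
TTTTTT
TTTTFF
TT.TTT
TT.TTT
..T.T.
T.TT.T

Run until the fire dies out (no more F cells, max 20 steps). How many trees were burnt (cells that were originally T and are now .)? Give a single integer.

Answer: 21

Derivation:
Step 1: +5 fires, +2 burnt (F count now 5)
Step 2: +5 fires, +5 burnt (F count now 5)
Step 3: +4 fires, +5 burnt (F count now 4)
Step 4: +3 fires, +4 burnt (F count now 3)
Step 5: +3 fires, +3 burnt (F count now 3)
Step 6: +1 fires, +3 burnt (F count now 1)
Step 7: +0 fires, +1 burnt (F count now 0)
Fire out after step 7
Initially T: 26, now '.': 31
Total burnt (originally-T cells now '.'): 21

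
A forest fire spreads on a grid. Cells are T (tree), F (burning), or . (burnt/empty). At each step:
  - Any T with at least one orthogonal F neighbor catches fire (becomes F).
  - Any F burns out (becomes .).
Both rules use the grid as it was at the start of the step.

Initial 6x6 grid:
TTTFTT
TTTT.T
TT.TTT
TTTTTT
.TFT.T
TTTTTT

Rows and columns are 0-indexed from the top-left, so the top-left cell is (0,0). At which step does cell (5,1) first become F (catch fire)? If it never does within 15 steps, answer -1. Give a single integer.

Step 1: cell (5,1)='T' (+7 fires, +2 burnt)
Step 2: cell (5,1)='F' (+8 fires, +7 burnt)
  -> target ignites at step 2
Step 3: cell (5,1)='.' (+9 fires, +8 burnt)
Step 4: cell (5,1)='.' (+5 fires, +9 burnt)
Step 5: cell (5,1)='.' (+1 fires, +5 burnt)
Step 6: cell (5,1)='.' (+0 fires, +1 burnt)
  fire out at step 6

2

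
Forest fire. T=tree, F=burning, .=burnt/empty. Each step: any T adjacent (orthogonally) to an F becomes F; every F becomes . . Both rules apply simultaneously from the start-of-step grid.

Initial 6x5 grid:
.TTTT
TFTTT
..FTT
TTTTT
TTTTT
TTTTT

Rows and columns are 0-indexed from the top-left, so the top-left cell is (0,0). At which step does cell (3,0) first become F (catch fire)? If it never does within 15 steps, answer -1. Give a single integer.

Step 1: cell (3,0)='T' (+5 fires, +2 burnt)
Step 2: cell (3,0)='T' (+6 fires, +5 burnt)
Step 3: cell (3,0)='F' (+7 fires, +6 burnt)
  -> target ignites at step 3
Step 4: cell (3,0)='.' (+5 fires, +7 burnt)
Step 5: cell (3,0)='.' (+2 fires, +5 burnt)
Step 6: cell (3,0)='.' (+0 fires, +2 burnt)
  fire out at step 6

3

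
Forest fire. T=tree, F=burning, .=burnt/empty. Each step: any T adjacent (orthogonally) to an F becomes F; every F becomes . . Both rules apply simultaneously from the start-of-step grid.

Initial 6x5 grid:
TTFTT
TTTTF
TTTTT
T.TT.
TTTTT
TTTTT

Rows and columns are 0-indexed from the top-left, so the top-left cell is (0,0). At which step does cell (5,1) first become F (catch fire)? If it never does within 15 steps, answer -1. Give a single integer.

Step 1: cell (5,1)='T' (+6 fires, +2 burnt)
Step 2: cell (5,1)='T' (+4 fires, +6 burnt)
Step 3: cell (5,1)='T' (+4 fires, +4 burnt)
Step 4: cell (5,1)='T' (+3 fires, +4 burnt)
Step 5: cell (5,1)='T' (+5 fires, +3 burnt)
Step 6: cell (5,1)='F' (+3 fires, +5 burnt)
  -> target ignites at step 6
Step 7: cell (5,1)='.' (+1 fires, +3 burnt)
Step 8: cell (5,1)='.' (+0 fires, +1 burnt)
  fire out at step 8

6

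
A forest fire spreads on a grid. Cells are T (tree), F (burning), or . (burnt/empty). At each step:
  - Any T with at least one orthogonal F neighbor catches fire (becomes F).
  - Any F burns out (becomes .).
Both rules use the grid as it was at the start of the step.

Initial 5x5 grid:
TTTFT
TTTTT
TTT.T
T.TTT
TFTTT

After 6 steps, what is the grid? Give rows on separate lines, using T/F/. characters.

Step 1: 5 trees catch fire, 2 burn out
  TTF.F
  TTTFT
  TTT.T
  T.TTT
  F.FTT
Step 2: 6 trees catch fire, 5 burn out
  TF...
  TTF.F
  TTT.T
  F.FTT
  ...FT
Step 3: 7 trees catch fire, 6 burn out
  F....
  TF...
  FTF.F
  ...FT
  ....F
Step 4: 3 trees catch fire, 7 burn out
  .....
  F....
  .F...
  ....F
  .....
Step 5: 0 trees catch fire, 3 burn out
  .....
  .....
  .....
  .....
  .....
Step 6: 0 trees catch fire, 0 burn out
  .....
  .....
  .....
  .....
  .....

.....
.....
.....
.....
.....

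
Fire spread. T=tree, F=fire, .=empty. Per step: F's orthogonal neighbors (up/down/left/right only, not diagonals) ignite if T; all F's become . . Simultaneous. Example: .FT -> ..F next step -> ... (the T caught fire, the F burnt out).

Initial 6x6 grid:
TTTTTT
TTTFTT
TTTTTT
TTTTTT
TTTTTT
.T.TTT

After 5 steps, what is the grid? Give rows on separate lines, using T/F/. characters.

Step 1: 4 trees catch fire, 1 burn out
  TTTFTT
  TTF.FT
  TTTFTT
  TTTTTT
  TTTTTT
  .T.TTT
Step 2: 7 trees catch fire, 4 burn out
  TTF.FT
  TF...F
  TTF.FT
  TTTFTT
  TTTTTT
  .T.TTT
Step 3: 8 trees catch fire, 7 burn out
  TF...F
  F.....
  TF...F
  TTF.FT
  TTTFTT
  .T.TTT
Step 4: 7 trees catch fire, 8 burn out
  F.....
  ......
  F.....
  TF...F
  TTF.FT
  .T.FTT
Step 5: 4 trees catch fire, 7 burn out
  ......
  ......
  ......
  F.....
  TF...F
  .T..FT

......
......
......
F.....
TF...F
.T..FT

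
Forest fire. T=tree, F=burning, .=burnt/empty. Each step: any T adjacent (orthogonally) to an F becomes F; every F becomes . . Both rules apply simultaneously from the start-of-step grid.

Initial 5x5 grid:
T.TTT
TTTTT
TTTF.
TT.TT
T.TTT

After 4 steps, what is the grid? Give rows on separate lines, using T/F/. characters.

Step 1: 3 trees catch fire, 1 burn out
  T.TTT
  TTTFT
  TTF..
  TT.FT
  T.TTT
Step 2: 6 trees catch fire, 3 burn out
  T.TFT
  TTF.F
  TF...
  TT..F
  T.TFT
Step 3: 7 trees catch fire, 6 burn out
  T.F.F
  TF...
  F....
  TF...
  T.F.F
Step 4: 2 trees catch fire, 7 burn out
  T....
  F....
  .....
  F....
  T....

T....
F....
.....
F....
T....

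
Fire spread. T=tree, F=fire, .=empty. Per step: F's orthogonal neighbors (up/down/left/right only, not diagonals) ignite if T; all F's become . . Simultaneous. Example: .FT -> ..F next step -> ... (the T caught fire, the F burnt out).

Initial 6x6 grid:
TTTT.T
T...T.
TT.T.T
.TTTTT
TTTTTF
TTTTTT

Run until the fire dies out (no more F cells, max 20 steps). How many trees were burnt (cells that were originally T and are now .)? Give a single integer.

Step 1: +3 fires, +1 burnt (F count now 3)
Step 2: +4 fires, +3 burnt (F count now 4)
Step 3: +3 fires, +4 burnt (F count now 3)
Step 4: +4 fires, +3 burnt (F count now 4)
Step 5: +3 fires, +4 burnt (F count now 3)
Step 6: +2 fires, +3 burnt (F count now 2)
Step 7: +1 fires, +2 burnt (F count now 1)
Step 8: +1 fires, +1 burnt (F count now 1)
Step 9: +1 fires, +1 burnt (F count now 1)
Step 10: +1 fires, +1 burnt (F count now 1)
Step 11: +1 fires, +1 burnt (F count now 1)
Step 12: +1 fires, +1 burnt (F count now 1)
Step 13: +0 fires, +1 burnt (F count now 0)
Fire out after step 13
Initially T: 27, now '.': 34
Total burnt (originally-T cells now '.'): 25

Answer: 25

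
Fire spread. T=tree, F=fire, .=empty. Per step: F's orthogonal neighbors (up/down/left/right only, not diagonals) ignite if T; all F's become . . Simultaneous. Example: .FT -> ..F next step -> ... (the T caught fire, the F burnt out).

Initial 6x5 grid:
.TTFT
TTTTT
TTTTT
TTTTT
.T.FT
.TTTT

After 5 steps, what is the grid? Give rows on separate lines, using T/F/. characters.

Step 1: 6 trees catch fire, 2 burn out
  .TF.F
  TTTFT
  TTTTT
  TTTFT
  .T..F
  .TTFT
Step 2: 8 trees catch fire, 6 burn out
  .F...
  TTF.F
  TTTFT
  TTF.F
  .T...
  .TF.F
Step 3: 5 trees catch fire, 8 burn out
  .....
  TF...
  TTF.F
  TF...
  .T...
  .F...
Step 4: 4 trees catch fire, 5 burn out
  .....
  F....
  TF...
  F....
  .F...
  .....
Step 5: 1 trees catch fire, 4 burn out
  .....
  .....
  F....
  .....
  .....
  .....

.....
.....
F....
.....
.....
.....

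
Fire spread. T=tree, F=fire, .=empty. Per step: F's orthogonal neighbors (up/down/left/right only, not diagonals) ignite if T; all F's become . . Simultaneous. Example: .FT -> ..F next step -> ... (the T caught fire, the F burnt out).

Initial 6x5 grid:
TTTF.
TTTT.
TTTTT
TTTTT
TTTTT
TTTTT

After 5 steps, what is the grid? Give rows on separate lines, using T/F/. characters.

Step 1: 2 trees catch fire, 1 burn out
  TTF..
  TTTF.
  TTTTT
  TTTTT
  TTTTT
  TTTTT
Step 2: 3 trees catch fire, 2 burn out
  TF...
  TTF..
  TTTFT
  TTTTT
  TTTTT
  TTTTT
Step 3: 5 trees catch fire, 3 burn out
  F....
  TF...
  TTF.F
  TTTFT
  TTTTT
  TTTTT
Step 4: 5 trees catch fire, 5 burn out
  .....
  F....
  TF...
  TTF.F
  TTTFT
  TTTTT
Step 5: 5 trees catch fire, 5 burn out
  .....
  .....
  F....
  TF...
  TTF.F
  TTTFT

.....
.....
F....
TF...
TTF.F
TTTFT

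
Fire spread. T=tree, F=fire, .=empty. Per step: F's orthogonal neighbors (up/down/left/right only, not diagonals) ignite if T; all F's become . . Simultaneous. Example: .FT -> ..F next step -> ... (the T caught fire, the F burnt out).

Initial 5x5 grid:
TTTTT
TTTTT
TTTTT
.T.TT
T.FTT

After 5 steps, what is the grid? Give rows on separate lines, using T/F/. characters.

Step 1: 1 trees catch fire, 1 burn out
  TTTTT
  TTTTT
  TTTTT
  .T.TT
  T..FT
Step 2: 2 trees catch fire, 1 burn out
  TTTTT
  TTTTT
  TTTTT
  .T.FT
  T...F
Step 3: 2 trees catch fire, 2 burn out
  TTTTT
  TTTTT
  TTTFT
  .T..F
  T....
Step 4: 3 trees catch fire, 2 burn out
  TTTTT
  TTTFT
  TTF.F
  .T...
  T....
Step 5: 4 trees catch fire, 3 burn out
  TTTFT
  TTF.F
  TF...
  .T...
  T....

TTTFT
TTF.F
TF...
.T...
T....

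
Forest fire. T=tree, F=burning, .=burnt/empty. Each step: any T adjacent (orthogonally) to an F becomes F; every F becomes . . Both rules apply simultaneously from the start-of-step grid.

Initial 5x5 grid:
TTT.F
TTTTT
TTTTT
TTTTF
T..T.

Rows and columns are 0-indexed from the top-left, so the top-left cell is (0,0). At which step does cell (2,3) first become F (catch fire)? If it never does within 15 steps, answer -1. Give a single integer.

Step 1: cell (2,3)='T' (+3 fires, +2 burnt)
Step 2: cell (2,3)='F' (+4 fires, +3 burnt)
  -> target ignites at step 2
Step 3: cell (2,3)='.' (+3 fires, +4 burnt)
Step 4: cell (2,3)='.' (+4 fires, +3 burnt)
Step 5: cell (2,3)='.' (+4 fires, +4 burnt)
Step 6: cell (2,3)='.' (+1 fires, +4 burnt)
Step 7: cell (2,3)='.' (+0 fires, +1 burnt)
  fire out at step 7

2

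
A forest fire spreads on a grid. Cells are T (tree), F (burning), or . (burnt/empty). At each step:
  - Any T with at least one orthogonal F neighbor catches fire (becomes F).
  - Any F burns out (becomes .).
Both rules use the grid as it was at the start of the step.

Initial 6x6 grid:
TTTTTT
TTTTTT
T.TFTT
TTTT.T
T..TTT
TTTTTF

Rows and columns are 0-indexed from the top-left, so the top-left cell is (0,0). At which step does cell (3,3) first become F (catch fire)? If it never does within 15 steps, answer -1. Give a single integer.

Step 1: cell (3,3)='F' (+6 fires, +2 burnt)
  -> target ignites at step 1
Step 2: cell (3,3)='.' (+9 fires, +6 burnt)
Step 3: cell (3,3)='.' (+6 fires, +9 burnt)
Step 4: cell (3,3)='.' (+5 fires, +6 burnt)
Step 5: cell (3,3)='.' (+4 fires, +5 burnt)
Step 6: cell (3,3)='.' (+0 fires, +4 burnt)
  fire out at step 6

1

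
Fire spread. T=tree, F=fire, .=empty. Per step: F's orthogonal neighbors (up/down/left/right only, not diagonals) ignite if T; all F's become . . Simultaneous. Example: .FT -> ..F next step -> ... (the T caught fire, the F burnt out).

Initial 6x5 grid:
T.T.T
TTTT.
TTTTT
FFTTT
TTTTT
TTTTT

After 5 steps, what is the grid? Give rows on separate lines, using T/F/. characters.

Step 1: 5 trees catch fire, 2 burn out
  T.T.T
  TTTT.
  FFTTT
  ..FTT
  FFTTT
  TTTTT
Step 2: 7 trees catch fire, 5 burn out
  T.T.T
  FFTT.
  ..FTT
  ...FT
  ..FTT
  FFTTT
Step 3: 6 trees catch fire, 7 burn out
  F.T.T
  ..FT.
  ...FT
  ....F
  ...FT
  ..FTT
Step 4: 5 trees catch fire, 6 burn out
  ..F.T
  ...F.
  ....F
  .....
  ....F
  ...FT
Step 5: 1 trees catch fire, 5 burn out
  ....T
  .....
  .....
  .....
  .....
  ....F

....T
.....
.....
.....
.....
....F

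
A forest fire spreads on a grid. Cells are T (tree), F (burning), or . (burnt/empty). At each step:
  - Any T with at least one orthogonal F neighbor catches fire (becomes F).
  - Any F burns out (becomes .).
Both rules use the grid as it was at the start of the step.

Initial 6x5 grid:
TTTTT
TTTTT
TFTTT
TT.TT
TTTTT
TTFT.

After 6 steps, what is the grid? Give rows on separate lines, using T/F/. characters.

Step 1: 7 trees catch fire, 2 burn out
  TTTTT
  TFTTT
  F.FTT
  TF.TT
  TTFTT
  TF.F.
Step 2: 8 trees catch fire, 7 burn out
  TFTTT
  F.FTT
  ...FT
  F..TT
  TF.FT
  F....
Step 3: 7 trees catch fire, 8 burn out
  F.FTT
  ...FT
  ....F
  ...FT
  F...F
  .....
Step 4: 3 trees catch fire, 7 burn out
  ...FT
  ....F
  .....
  ....F
  .....
  .....
Step 5: 1 trees catch fire, 3 burn out
  ....F
  .....
  .....
  .....
  .....
  .....
Step 6: 0 trees catch fire, 1 burn out
  .....
  .....
  .....
  .....
  .....
  .....

.....
.....
.....
.....
.....
.....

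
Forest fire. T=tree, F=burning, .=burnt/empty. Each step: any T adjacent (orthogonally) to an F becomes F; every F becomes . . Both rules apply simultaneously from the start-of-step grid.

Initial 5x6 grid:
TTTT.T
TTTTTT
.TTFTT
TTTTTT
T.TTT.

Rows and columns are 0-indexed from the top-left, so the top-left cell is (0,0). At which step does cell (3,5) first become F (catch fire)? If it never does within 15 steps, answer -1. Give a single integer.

Step 1: cell (3,5)='T' (+4 fires, +1 burnt)
Step 2: cell (3,5)='T' (+8 fires, +4 burnt)
Step 3: cell (3,5)='F' (+7 fires, +8 burnt)
  -> target ignites at step 3
Step 4: cell (3,5)='.' (+4 fires, +7 burnt)
Step 5: cell (3,5)='.' (+2 fires, +4 burnt)
Step 6: cell (3,5)='.' (+0 fires, +2 burnt)
  fire out at step 6

3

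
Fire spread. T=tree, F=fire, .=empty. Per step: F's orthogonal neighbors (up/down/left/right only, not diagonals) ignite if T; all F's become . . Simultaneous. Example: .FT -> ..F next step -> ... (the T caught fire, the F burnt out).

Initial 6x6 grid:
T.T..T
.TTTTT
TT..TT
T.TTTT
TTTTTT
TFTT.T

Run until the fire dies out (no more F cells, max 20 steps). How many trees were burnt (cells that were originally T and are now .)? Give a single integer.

Step 1: +3 fires, +1 burnt (F count now 3)
Step 2: +3 fires, +3 burnt (F count now 3)
Step 3: +3 fires, +3 burnt (F count now 3)
Step 4: +3 fires, +3 burnt (F count now 3)
Step 5: +3 fires, +3 burnt (F count now 3)
Step 6: +4 fires, +3 burnt (F count now 4)
Step 7: +3 fires, +4 burnt (F count now 3)
Step 8: +3 fires, +3 burnt (F count now 3)
Step 9: +1 fires, +3 burnt (F count now 1)
Step 10: +0 fires, +1 burnt (F count now 0)
Fire out after step 10
Initially T: 27, now '.': 35
Total burnt (originally-T cells now '.'): 26

Answer: 26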